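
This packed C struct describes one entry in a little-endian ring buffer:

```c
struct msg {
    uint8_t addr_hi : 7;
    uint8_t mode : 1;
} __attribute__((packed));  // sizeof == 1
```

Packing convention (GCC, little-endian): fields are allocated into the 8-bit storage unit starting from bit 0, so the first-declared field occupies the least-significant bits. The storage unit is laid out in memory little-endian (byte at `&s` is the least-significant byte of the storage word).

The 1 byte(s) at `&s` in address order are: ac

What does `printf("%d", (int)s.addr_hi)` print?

44

[0]=0xac (little-endian) → word 0xac
addr_hi [0+:7] = (word>>0) & 0x7f = 44  ←
mode [7+:1] = (word>>7) & 0x1 = 1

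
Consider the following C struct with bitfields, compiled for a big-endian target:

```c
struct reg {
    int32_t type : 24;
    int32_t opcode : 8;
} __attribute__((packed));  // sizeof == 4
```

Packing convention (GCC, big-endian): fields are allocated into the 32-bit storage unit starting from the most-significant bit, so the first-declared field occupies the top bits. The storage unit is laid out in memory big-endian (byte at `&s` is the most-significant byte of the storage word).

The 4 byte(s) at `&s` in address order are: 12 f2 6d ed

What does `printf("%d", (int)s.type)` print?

1241709

[0]=0x12 [1]=0xf2 [2]=0x6d [3]=0xed (big-endian) → word 0x12f26ded
type:24 @ bit 8 → (0x12f26ded>>8)&0xffffff = 0x12f26d  ←
opcode:8 @ bit 0 → (0x12f26ded>>0)&0xff = 0xed
type signed 24b, MSB=0: value = 1241709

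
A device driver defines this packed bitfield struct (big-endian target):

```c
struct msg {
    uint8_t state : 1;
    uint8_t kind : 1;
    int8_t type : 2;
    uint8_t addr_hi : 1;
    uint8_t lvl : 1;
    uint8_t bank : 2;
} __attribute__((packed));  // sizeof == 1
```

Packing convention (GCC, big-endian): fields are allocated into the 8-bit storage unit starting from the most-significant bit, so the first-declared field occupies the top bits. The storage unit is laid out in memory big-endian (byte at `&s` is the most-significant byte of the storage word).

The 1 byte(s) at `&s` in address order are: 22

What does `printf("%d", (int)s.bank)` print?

[0]=0x22 (big-endian) → word 0x22
state [7+:1] = (word>>7) & 0x1 = 0
kind [6+:1] = (word>>6) & 0x1 = 0
type [4+:2] = (word>>4) & 0x3 = 2
addr_hi [3+:1] = (word>>3) & 0x1 = 0
lvl [2+:1] = (word>>2) & 0x1 = 0
bank [0+:2] = (word>>0) & 0x3 = 2  ←

2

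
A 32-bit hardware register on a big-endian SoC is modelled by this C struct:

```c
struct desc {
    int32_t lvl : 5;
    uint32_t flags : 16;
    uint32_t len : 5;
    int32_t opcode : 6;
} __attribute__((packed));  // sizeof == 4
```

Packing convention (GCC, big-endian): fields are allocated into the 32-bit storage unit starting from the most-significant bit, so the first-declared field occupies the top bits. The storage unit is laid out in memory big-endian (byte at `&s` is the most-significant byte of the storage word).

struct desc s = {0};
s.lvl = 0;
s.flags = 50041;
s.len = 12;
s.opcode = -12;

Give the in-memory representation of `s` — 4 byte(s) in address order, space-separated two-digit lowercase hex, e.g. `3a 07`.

06 1b cb 34

lvl:5 = 0 → 0x0 << 27 → word 0x00000000
flags:16 = 50041 → 0xc379 << 11 → word 0x061bc800
len:5 = 12 → 0xc << 6 → word 0x061bcb00
opcode:6 = -12 → 0x34 << 0 → word 0x061bcb34
word = 0x061bcb34 → big-endian bytes:
  [0]=0x06  [1]=0x1b  [2]=0xcb  [3]=0x34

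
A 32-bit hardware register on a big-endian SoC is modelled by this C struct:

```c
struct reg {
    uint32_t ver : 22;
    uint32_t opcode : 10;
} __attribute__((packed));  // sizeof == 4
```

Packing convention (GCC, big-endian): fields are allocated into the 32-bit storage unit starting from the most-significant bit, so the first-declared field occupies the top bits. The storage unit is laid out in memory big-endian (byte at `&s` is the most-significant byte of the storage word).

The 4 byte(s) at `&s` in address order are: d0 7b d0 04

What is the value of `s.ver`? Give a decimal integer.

3415796

[0]=0xd0 [1]=0x7b [2]=0xd0 [3]=0x04 (big-endian) → word 0xd07bd004
ver [10+:22] = (word>>10) & 0x3fffff = 3415796  ←
opcode [0+:10] = (word>>0) & 0x3ff = 4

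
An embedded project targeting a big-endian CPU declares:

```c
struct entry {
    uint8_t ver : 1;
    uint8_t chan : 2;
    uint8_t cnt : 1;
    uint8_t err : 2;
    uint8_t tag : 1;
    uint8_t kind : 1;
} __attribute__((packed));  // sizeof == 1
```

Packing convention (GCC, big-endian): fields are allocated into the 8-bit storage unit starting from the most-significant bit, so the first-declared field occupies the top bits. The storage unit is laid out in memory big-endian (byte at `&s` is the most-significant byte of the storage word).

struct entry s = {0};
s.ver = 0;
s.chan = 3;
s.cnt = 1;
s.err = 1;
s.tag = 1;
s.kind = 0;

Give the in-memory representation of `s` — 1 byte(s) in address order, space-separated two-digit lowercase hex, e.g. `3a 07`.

76

ver:1 = 0 → 0x0 << 7 → word 0x00
chan:2 = 3 → 0x3 << 5 → word 0x60
cnt:1 = 1 → 0x1 << 4 → word 0x70
err:2 = 1 → 0x1 << 2 → word 0x74
tag:1 = 1 → 0x1 << 1 → word 0x76
kind:1 = 0 → 0x0 << 0 → word 0x76
word = 0x76 → big-endian bytes:
  [0]=0x76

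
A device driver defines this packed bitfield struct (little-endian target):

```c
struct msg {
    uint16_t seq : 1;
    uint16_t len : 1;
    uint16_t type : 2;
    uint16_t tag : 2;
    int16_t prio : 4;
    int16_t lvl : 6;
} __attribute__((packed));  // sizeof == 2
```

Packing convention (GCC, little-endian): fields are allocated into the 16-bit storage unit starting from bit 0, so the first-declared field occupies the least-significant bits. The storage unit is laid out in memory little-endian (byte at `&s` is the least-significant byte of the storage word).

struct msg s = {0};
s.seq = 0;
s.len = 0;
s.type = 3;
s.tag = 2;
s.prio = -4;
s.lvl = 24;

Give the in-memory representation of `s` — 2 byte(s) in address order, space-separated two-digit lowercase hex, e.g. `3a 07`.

seq:1 = 0 → 0x0 << 0 → word 0x0000
len:1 = 0 → 0x0 << 1 → word 0x0000
type:2 = 3 → 0x3 << 2 → word 0x000c
tag:2 = 2 → 0x2 << 4 → word 0x002c
prio:4 = -4 → 0xc << 6 → word 0x032c
lvl:6 = 24 → 0x18 << 10 → word 0x632c
word = 0x632c → little-endian bytes:
  [0]=0x2c  [1]=0x63

2c 63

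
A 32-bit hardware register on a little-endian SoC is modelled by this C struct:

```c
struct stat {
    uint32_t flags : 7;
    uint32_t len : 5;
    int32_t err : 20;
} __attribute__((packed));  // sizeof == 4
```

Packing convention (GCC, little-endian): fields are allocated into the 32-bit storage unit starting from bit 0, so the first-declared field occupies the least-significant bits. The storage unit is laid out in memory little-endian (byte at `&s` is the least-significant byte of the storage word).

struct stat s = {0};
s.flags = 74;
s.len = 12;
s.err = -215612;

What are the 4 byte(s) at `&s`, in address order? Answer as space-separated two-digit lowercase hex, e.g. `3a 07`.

[0+:7] flags=74 & 0x7f = 0x4a; word=0x0000004a
[7+:5] len=12 & 0x1f = 0xc; word=0x0000064a
[12+:20] err=-215612 & 0xfffff = 0xcb5c4; word=0xcb5c464a
word = 0xcb5c464a → little-endian bytes:
  [0]=0x4a  [1]=0x46  [2]=0x5c  [3]=0xcb

4a 46 5c cb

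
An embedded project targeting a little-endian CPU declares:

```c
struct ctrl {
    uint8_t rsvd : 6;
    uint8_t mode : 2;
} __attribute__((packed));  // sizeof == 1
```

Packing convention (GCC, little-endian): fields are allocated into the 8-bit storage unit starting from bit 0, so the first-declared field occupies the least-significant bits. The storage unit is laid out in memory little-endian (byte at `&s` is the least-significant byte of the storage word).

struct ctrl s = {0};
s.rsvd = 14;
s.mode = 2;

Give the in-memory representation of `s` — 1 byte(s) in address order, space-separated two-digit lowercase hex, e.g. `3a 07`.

rsvd:6 = 14 → 0xe << 0 → word 0x0e
mode:2 = 2 → 0x2 << 6 → word 0x8e
word = 0x8e → little-endian bytes:
  [0]=0x8e

8e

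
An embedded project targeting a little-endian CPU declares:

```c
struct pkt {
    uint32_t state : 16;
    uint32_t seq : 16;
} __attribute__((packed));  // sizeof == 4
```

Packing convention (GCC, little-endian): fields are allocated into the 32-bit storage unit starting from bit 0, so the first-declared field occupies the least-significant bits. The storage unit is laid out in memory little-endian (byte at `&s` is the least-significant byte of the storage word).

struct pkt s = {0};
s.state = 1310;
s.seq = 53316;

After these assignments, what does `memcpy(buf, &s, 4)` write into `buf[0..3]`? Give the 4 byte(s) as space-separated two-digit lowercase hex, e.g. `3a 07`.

1e 05 44 d0

state:16 = 1310 → 0x51e << 0 → word 0x0000051e
seq:16 = 53316 → 0xd044 << 16 → word 0xd044051e
word = 0xd044051e → little-endian bytes:
  [0]=0x1e  [1]=0x05  [2]=0x44  [3]=0xd0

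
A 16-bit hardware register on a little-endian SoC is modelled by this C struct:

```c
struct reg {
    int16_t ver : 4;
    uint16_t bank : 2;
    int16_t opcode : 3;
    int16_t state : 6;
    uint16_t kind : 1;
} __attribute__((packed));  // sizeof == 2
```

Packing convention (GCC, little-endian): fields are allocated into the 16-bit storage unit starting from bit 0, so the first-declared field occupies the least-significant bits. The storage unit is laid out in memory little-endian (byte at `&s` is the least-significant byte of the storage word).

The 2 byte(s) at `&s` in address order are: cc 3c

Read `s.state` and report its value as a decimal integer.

[0]=0xcc [1]=0x3c (little-endian) → word 0x3ccc
ver [0+:4] = (word>>0) & 0xf = 12
bank [4+:2] = (word>>4) & 0x3 = 0
opcode [6+:3] = (word>>6) & 0x7 = 3
state [9+:6] = (word>>9) & 0x3f = 30  ←
kind [15+:1] = (word>>15) & 0x1 = 0
state signed 6b, MSB=0: value = 30

30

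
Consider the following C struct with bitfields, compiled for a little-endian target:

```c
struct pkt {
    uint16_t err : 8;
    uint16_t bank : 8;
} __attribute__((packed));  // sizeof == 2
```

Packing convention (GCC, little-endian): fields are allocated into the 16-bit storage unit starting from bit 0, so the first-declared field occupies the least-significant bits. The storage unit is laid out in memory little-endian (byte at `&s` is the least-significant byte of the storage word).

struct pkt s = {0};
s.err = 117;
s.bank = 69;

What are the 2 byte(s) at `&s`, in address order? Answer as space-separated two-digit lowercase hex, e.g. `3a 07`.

75 45

[0+:8] err=117 & 0xff = 0x75; word=0x0075
[8+:8] bank=69 & 0xff = 0x45; word=0x4575
word = 0x4575 → little-endian bytes:
  [0]=0x75  [1]=0x45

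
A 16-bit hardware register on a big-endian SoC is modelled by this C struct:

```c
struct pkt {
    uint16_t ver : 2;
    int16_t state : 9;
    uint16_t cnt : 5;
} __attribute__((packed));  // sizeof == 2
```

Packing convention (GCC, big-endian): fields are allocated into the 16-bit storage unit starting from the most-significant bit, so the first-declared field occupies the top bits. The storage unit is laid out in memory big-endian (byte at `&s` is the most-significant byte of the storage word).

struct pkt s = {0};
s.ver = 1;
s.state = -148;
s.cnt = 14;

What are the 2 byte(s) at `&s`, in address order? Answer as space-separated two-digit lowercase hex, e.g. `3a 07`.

ver:2 = 1 → 0x1 << 14 → word 0x4000
state:9 = -148 → 0x16c << 5 → word 0x6d80
cnt:5 = 14 → 0xe << 0 → word 0x6d8e
word = 0x6d8e → big-endian bytes:
  [0]=0x6d  [1]=0x8e

6d 8e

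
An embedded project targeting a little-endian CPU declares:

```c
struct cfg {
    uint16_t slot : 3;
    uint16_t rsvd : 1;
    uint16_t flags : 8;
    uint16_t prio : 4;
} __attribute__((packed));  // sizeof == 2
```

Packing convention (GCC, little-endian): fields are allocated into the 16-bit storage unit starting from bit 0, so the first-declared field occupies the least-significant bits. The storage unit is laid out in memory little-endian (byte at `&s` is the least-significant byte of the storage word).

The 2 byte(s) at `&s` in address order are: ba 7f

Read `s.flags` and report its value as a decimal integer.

[0]=0xba [1]=0x7f (little-endian) → word 0x7fba
slot [0+:3] = (word>>0) & 0x7 = 2
rsvd [3+:1] = (word>>3) & 0x1 = 1
flags [4+:8] = (word>>4) & 0xff = 251  ←
prio [12+:4] = (word>>12) & 0xf = 7

251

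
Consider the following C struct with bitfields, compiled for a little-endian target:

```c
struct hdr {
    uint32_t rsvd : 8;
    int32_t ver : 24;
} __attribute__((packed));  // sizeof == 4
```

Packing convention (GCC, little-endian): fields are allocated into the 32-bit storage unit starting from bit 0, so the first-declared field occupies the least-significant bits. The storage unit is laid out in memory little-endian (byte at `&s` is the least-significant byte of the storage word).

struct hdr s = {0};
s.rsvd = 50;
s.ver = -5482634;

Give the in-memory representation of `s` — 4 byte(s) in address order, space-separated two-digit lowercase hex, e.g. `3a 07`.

rsvd (8b) val=50 bits=0x32 at bit 0: 0x00000032
ver (24b) val=-5482634 bits=0xac5776 at bit 8: 0xac577632
word = 0xac577632 → little-endian bytes:
  [0]=0x32  [1]=0x76  [2]=0x57  [3]=0xac

32 76 57 ac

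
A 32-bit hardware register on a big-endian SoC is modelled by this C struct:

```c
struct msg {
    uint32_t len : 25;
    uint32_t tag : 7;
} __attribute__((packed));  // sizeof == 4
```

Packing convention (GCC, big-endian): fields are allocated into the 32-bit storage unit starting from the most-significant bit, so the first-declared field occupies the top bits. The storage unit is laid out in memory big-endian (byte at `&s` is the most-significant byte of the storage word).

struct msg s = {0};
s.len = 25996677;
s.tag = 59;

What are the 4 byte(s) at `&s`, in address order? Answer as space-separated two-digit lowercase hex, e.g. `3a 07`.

[7+:25] len=25996677 & 0x1ffffff = 0x18cad85; word=0xc656c280
[0+:7] tag=59 & 0x7f = 0x3b; word=0xc656c2bb
word = 0xc656c2bb → big-endian bytes:
  [0]=0xc6  [1]=0x56  [2]=0xc2  [3]=0xbb

c6 56 c2 bb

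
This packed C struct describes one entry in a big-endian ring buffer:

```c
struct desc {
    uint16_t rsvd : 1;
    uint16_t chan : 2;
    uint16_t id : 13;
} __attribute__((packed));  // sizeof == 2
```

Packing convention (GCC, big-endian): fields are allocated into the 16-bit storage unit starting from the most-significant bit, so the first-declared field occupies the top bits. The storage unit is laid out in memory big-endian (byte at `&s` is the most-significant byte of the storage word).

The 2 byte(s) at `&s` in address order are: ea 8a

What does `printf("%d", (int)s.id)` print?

[0]=0xea [1]=0x8a (big-endian) → word 0xea8a
rsvd:1 @ bit 15 → (0xea8a>>15)&0x1 = 0x1
chan:2 @ bit 13 → (0xea8a>>13)&0x3 = 0x3
id:13 @ bit 0 → (0xea8a>>0)&0x1fff = 0xa8a  ←

2698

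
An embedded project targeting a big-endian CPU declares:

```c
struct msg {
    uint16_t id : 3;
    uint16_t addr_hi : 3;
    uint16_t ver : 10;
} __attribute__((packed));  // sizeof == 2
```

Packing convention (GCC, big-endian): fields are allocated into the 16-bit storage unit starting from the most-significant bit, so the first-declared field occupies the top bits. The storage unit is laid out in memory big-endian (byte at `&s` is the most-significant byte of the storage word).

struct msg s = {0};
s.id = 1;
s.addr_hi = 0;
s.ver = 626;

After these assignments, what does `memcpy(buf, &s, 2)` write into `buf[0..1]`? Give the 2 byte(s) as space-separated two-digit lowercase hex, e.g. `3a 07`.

22 72

id:3 = 1 → 0x1 << 13 → word 0x2000
addr_hi:3 = 0 → 0x0 << 10 → word 0x2000
ver:10 = 626 → 0x272 << 0 → word 0x2272
word = 0x2272 → big-endian bytes:
  [0]=0x22  [1]=0x72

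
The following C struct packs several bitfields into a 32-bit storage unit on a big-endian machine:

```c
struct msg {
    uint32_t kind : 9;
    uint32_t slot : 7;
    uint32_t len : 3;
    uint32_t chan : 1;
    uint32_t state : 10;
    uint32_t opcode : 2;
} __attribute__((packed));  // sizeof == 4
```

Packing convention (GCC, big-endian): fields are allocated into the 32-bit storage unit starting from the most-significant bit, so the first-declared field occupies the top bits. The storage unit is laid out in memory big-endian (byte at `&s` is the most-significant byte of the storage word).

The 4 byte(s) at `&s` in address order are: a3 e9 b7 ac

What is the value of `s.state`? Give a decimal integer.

491

[0]=0xa3 [1]=0xe9 [2]=0xb7 [3]=0xac (big-endian) → word 0xa3e9b7ac
kind:9 @ bit 23 → (0xa3e9b7ac>>23)&0x1ff = 0x147
slot:7 @ bit 16 → (0xa3e9b7ac>>16)&0x7f = 0x69
len:3 @ bit 13 → (0xa3e9b7ac>>13)&0x7 = 0x5
chan:1 @ bit 12 → (0xa3e9b7ac>>12)&0x1 = 0x1
state:10 @ bit 2 → (0xa3e9b7ac>>2)&0x3ff = 0x1eb  ←
opcode:2 @ bit 0 → (0xa3e9b7ac>>0)&0x3 = 0x0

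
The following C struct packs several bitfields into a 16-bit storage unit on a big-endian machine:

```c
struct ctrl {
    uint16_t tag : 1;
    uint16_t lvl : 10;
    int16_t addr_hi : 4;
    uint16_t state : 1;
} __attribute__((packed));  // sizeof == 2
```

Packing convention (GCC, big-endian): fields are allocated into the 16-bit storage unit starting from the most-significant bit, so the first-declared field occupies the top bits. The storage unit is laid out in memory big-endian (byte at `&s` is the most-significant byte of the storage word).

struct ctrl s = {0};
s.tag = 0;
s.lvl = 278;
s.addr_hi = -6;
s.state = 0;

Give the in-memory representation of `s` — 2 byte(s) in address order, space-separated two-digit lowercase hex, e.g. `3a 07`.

22 d4

[15+:1] tag=0 & 0x1 = 0x0; word=0x0000
[5+:10] lvl=278 & 0x3ff = 0x116; word=0x22c0
[1+:4] addr_hi=-6 & 0xf = 0xa; word=0x22d4
[0+:1] state=0 & 0x1 = 0x0; word=0x22d4
word = 0x22d4 → big-endian bytes:
  [0]=0x22  [1]=0xd4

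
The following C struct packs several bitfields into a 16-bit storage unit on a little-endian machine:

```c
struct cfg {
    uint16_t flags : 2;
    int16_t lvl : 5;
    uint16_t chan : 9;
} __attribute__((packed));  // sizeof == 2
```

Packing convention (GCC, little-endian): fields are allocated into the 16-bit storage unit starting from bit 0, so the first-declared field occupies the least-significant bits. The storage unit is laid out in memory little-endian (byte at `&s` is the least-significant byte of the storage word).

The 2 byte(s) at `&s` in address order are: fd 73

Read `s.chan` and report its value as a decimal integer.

[0]=0xfd [1]=0x73 (little-endian) → word 0x73fd
flags [0+:2] = (word>>0) & 0x3 = 1
lvl [2+:5] = (word>>2) & 0x1f = 31
chan [7+:9] = (word>>7) & 0x1ff = 231  ←

231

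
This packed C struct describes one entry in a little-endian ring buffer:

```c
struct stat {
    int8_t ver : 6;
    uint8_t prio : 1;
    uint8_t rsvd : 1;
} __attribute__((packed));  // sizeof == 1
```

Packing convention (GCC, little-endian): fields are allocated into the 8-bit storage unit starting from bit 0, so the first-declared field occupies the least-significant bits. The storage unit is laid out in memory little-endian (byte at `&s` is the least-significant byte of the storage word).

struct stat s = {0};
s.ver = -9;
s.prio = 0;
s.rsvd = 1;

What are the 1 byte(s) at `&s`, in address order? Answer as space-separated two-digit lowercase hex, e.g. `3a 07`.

b7

[0+:6] ver=-9 & 0x3f = 0x37; word=0x37
[6+:1] prio=0 & 0x1 = 0x0; word=0x37
[7+:1] rsvd=1 & 0x1 = 0x1; word=0xb7
word = 0xb7 → little-endian bytes:
  [0]=0xb7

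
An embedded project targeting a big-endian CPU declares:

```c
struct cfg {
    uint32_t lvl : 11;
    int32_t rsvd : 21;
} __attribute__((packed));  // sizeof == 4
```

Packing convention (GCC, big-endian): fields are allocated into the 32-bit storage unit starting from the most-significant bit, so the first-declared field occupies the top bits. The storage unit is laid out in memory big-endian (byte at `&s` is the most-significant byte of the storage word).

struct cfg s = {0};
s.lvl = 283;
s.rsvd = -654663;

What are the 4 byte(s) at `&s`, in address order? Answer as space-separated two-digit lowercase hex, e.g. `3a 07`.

[21+:11] lvl=283 & 0x7ff = 0x11b; word=0x23600000
[0+:21] rsvd=-654663 & 0x1fffff = 0x1602b9; word=0x237602b9
word = 0x237602b9 → big-endian bytes:
  [0]=0x23  [1]=0x76  [2]=0x02  [3]=0xb9

23 76 02 b9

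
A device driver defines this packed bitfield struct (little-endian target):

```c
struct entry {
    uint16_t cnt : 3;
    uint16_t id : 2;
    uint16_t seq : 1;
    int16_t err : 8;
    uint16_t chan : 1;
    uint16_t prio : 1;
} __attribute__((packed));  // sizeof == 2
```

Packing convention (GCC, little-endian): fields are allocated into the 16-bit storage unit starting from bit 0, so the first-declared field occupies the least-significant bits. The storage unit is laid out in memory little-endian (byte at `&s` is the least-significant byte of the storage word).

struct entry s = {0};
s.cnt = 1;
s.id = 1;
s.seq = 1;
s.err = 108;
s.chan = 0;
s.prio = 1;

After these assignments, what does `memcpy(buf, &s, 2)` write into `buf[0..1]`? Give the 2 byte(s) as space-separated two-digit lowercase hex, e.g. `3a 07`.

cnt (3b) val=1 bits=0x1 at bit 0: 0x0001
id (2b) val=1 bits=0x1 at bit 3: 0x0009
seq (1b) val=1 bits=0x1 at bit 5: 0x0029
err (8b) val=108 bits=0x6c at bit 6: 0x1b29
chan (1b) val=0 bits=0x0 at bit 14: 0x1b29
prio (1b) val=1 bits=0x1 at bit 15: 0x9b29
word = 0x9b29 → little-endian bytes:
  [0]=0x29  [1]=0x9b

29 9b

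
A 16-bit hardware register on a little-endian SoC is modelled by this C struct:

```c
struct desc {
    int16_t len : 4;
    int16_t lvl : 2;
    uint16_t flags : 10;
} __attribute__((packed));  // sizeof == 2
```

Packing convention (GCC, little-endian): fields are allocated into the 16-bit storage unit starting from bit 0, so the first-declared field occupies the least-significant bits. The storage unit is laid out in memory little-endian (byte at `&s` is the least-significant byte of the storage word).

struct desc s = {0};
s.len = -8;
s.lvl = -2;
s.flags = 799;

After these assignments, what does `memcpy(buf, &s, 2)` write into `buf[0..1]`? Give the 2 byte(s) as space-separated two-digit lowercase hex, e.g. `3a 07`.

e8 c7

[0+:4] len=-8 & 0xf = 0x8; word=0x0008
[4+:2] lvl=-2 & 0x3 = 0x2; word=0x0028
[6+:10] flags=799 & 0x3ff = 0x31f; word=0xc7e8
word = 0xc7e8 → little-endian bytes:
  [0]=0xe8  [1]=0xc7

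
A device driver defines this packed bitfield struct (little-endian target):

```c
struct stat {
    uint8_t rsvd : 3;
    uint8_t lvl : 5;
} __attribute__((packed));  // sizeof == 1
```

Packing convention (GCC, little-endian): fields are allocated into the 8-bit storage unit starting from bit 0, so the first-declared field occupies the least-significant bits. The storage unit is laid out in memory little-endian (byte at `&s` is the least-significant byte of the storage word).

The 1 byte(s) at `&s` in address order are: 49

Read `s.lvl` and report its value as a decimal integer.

9

[0]=0x49 (little-endian) → word 0x49
rsvd [0+:3] = (word>>0) & 0x7 = 1
lvl [3+:5] = (word>>3) & 0x1f = 9  ←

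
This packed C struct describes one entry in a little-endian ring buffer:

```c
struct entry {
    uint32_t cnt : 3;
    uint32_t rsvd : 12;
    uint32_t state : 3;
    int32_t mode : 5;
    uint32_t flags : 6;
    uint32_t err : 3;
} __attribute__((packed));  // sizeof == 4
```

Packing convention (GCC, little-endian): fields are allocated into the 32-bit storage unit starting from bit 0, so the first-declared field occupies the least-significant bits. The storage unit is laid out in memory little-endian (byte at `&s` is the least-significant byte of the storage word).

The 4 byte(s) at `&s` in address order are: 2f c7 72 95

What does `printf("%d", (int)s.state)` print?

5

[0]=0x2f [1]=0xc7 [2]=0x72 [3]=0x95 (little-endian) → word 0x9572c72f
cnt:3 @ bit 0 → (0x9572c72f>>0)&0x7 = 0x7
rsvd:12 @ bit 3 → (0x9572c72f>>3)&0xfff = 0x8e5
state:3 @ bit 15 → (0x9572c72f>>15)&0x7 = 0x5  ←
mode:5 @ bit 18 → (0x9572c72f>>18)&0x1f = 0x1c
flags:6 @ bit 23 → (0x9572c72f>>23)&0x3f = 0x2a
err:3 @ bit 29 → (0x9572c72f>>29)&0x7 = 0x4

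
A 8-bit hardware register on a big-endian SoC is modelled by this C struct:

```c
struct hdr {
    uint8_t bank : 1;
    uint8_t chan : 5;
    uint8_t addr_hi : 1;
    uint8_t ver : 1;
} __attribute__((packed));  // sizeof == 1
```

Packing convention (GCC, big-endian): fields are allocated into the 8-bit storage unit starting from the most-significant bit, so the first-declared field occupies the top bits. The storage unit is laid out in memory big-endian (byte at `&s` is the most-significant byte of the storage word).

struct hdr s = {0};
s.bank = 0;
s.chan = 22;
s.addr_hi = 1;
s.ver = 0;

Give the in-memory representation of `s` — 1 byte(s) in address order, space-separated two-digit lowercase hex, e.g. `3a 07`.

[7+:1] bank=0 & 0x1 = 0x0; word=0x00
[2+:5] chan=22 & 0x1f = 0x16; word=0x58
[1+:1] addr_hi=1 & 0x1 = 0x1; word=0x5a
[0+:1] ver=0 & 0x1 = 0x0; word=0x5a
word = 0x5a → big-endian bytes:
  [0]=0x5a

5a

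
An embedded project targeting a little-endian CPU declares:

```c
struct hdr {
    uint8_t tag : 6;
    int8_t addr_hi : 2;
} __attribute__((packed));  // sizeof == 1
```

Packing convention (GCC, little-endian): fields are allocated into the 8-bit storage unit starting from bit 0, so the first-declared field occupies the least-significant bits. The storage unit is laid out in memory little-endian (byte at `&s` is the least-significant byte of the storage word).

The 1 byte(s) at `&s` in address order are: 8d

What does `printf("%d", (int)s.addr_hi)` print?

[0]=0x8d (little-endian) → word 0x8d
tag [0+:6] = (word>>0) & 0x3f = 13
addr_hi [6+:2] = (word>>6) & 0x3 = 2  ←
addr_hi signed 2b, MSB=1: 2 - 4 = -2

-2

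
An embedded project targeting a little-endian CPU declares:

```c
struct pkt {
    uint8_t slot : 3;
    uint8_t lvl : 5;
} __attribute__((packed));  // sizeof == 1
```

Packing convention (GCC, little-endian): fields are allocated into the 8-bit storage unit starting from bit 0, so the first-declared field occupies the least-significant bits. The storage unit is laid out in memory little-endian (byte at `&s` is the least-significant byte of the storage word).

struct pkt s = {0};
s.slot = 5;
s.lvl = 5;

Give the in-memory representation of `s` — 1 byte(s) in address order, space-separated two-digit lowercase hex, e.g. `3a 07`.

slot (3b) val=5 bits=0x5 at bit 0: 0x05
lvl (5b) val=5 bits=0x5 at bit 3: 0x2d
word = 0x2d → little-endian bytes:
  [0]=0x2d

2d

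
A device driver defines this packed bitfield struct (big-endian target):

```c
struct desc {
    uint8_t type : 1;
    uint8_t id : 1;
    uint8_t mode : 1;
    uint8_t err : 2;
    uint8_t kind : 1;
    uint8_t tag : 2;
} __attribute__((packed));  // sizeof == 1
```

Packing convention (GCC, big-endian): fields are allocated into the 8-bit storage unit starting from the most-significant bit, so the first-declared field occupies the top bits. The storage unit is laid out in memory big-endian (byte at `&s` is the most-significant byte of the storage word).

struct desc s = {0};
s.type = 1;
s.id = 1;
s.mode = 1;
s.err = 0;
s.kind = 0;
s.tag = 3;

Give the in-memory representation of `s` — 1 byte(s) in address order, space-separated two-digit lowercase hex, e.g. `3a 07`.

e3

[7+:1] type=1 & 0x1 = 0x1; word=0x80
[6+:1] id=1 & 0x1 = 0x1; word=0xc0
[5+:1] mode=1 & 0x1 = 0x1; word=0xe0
[3+:2] err=0 & 0x3 = 0x0; word=0xe0
[2+:1] kind=0 & 0x1 = 0x0; word=0xe0
[0+:2] tag=3 & 0x3 = 0x3; word=0xe3
word = 0xe3 → big-endian bytes:
  [0]=0xe3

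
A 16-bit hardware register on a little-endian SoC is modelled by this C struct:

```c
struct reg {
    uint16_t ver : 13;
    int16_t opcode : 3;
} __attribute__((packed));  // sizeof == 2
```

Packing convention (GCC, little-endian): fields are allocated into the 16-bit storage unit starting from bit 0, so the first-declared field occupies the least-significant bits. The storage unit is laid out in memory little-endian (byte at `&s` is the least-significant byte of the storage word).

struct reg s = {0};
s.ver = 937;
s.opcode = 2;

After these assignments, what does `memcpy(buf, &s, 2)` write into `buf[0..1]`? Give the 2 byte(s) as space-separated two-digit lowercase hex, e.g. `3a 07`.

[0+:13] ver=937 & 0x1fff = 0x3a9; word=0x03a9
[13+:3] opcode=2 & 0x7 = 0x2; word=0x43a9
word = 0x43a9 → little-endian bytes:
  [0]=0xa9  [1]=0x43

a9 43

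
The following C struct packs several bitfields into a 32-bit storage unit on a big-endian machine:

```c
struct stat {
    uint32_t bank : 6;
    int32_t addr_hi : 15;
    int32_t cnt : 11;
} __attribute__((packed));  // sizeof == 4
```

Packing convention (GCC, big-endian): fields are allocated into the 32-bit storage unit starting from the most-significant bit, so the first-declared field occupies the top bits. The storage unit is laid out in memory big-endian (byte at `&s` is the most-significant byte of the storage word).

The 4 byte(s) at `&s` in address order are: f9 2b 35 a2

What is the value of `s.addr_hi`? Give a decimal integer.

[0]=0xf9 [1]=0x2b [2]=0x35 [3]=0xa2 (big-endian) → word 0xf92b35a2
bank:6 @ bit 26 → (0xf92b35a2>>26)&0x3f = 0x3e
addr_hi:15 @ bit 11 → (0xf92b35a2>>11)&0x7fff = 0x2566  ←
cnt:11 @ bit 0 → (0xf92b35a2>>0)&0x7ff = 0x5a2
addr_hi signed 15b, MSB=0: value = 9574

9574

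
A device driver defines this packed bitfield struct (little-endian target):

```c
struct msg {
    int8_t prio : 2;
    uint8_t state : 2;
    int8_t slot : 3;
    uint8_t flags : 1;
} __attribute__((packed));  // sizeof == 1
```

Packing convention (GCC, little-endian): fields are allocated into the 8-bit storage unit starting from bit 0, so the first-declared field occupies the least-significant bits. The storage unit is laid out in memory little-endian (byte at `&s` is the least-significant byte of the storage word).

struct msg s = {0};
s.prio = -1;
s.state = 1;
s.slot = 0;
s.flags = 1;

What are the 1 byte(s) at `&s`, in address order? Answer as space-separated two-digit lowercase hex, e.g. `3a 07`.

prio (2b) val=-1 bits=0x3 at bit 0: 0x03
state (2b) val=1 bits=0x1 at bit 2: 0x07
slot (3b) val=0 bits=0x0 at bit 4: 0x07
flags (1b) val=1 bits=0x1 at bit 7: 0x87
word = 0x87 → little-endian bytes:
  [0]=0x87

87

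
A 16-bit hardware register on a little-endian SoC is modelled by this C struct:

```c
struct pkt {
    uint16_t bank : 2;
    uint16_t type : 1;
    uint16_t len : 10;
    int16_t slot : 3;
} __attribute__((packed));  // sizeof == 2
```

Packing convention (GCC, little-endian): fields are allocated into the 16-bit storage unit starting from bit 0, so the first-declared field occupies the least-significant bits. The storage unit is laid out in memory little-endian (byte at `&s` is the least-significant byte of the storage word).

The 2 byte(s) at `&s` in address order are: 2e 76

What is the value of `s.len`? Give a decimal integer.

709

[0]=0x2e [1]=0x76 (little-endian) → word 0x762e
bank:2 @ bit 0 → (0x762e>>0)&0x3 = 0x2
type:1 @ bit 2 → (0x762e>>2)&0x1 = 0x1
len:10 @ bit 3 → (0x762e>>3)&0x3ff = 0x2c5  ←
slot:3 @ bit 13 → (0x762e>>13)&0x7 = 0x3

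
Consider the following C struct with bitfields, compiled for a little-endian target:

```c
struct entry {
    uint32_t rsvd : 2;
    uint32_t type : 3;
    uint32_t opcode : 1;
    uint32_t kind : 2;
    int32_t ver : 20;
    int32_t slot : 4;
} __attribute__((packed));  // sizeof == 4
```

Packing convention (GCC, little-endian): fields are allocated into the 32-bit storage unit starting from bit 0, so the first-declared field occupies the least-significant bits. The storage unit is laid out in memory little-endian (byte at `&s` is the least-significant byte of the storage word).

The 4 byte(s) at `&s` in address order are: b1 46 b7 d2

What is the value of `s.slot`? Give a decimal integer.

[0]=0xb1 [1]=0x46 [2]=0xb7 [3]=0xd2 (little-endian) → word 0xd2b746b1
rsvd [0+:2] = (word>>0) & 0x3 = 1
type [2+:3] = (word>>2) & 0x7 = 4
opcode [5+:1] = (word>>5) & 0x1 = 1
kind [6+:2] = (word>>6) & 0x3 = 2
ver [8+:20] = (word>>8) & 0xfffff = 177990
slot [28+:4] = (word>>28) & 0xf = 13  ←
slot signed 4b, MSB=1: 13 - 16 = -3

-3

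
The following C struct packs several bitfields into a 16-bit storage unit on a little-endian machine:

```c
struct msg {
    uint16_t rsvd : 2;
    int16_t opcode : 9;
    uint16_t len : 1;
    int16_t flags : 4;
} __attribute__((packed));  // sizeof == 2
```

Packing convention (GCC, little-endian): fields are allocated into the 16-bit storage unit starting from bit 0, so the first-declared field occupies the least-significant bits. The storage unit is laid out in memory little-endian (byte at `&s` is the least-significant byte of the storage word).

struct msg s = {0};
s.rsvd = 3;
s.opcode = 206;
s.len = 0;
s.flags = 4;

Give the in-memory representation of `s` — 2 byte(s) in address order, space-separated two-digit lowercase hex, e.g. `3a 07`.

[0+:2] rsvd=3 & 0x3 = 0x3; word=0x0003
[2+:9] opcode=206 & 0x1ff = 0xce; word=0x033b
[11+:1] len=0 & 0x1 = 0x0; word=0x033b
[12+:4] flags=4 & 0xf = 0x4; word=0x433b
word = 0x433b → little-endian bytes:
  [0]=0x3b  [1]=0x43

3b 43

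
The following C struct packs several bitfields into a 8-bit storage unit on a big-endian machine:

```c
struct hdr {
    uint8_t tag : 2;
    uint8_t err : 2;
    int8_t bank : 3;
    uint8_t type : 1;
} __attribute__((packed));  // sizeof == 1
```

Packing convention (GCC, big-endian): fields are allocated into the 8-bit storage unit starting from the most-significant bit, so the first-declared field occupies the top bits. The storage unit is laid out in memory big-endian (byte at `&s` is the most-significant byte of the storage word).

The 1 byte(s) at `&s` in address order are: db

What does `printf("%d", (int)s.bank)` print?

[0]=0xdb (big-endian) → word 0xdb
tag [6+:2] = (word>>6) & 0x3 = 3
err [4+:2] = (word>>4) & 0x3 = 1
bank [1+:3] = (word>>1) & 0x7 = 5  ←
type [0+:1] = (word>>0) & 0x1 = 1
bank signed 3b, MSB=1: 5 - 8 = -3

-3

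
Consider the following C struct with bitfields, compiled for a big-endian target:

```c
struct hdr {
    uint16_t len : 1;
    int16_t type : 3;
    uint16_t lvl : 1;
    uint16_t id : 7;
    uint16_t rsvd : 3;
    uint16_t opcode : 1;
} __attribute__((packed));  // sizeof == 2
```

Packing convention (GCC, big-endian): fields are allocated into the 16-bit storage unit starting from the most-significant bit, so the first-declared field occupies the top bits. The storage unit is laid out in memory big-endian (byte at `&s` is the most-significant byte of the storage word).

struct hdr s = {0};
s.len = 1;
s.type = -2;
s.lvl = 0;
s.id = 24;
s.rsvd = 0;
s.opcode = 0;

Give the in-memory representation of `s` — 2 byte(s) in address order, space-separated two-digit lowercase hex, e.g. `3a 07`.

e1 80

len:1 = 1 → 0x1 << 15 → word 0x8000
type:3 = -2 → 0x6 << 12 → word 0xe000
lvl:1 = 0 → 0x0 << 11 → word 0xe000
id:7 = 24 → 0x18 << 4 → word 0xe180
rsvd:3 = 0 → 0x0 << 1 → word 0xe180
opcode:1 = 0 → 0x0 << 0 → word 0xe180
word = 0xe180 → big-endian bytes:
  [0]=0xe1  [1]=0x80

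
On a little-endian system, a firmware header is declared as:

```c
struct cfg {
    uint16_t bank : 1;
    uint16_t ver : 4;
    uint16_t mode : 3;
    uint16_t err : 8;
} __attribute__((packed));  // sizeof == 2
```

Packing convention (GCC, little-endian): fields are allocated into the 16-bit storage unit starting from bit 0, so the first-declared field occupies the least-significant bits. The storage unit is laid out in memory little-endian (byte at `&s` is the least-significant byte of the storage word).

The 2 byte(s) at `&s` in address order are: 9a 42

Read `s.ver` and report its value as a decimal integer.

13

[0]=0x9a [1]=0x42 (little-endian) → word 0x429a
bank:1 @ bit 0 → (0x429a>>0)&0x1 = 0x0
ver:4 @ bit 1 → (0x429a>>1)&0xf = 0xd  ←
mode:3 @ bit 5 → (0x429a>>5)&0x7 = 0x4
err:8 @ bit 8 → (0x429a>>8)&0xff = 0x42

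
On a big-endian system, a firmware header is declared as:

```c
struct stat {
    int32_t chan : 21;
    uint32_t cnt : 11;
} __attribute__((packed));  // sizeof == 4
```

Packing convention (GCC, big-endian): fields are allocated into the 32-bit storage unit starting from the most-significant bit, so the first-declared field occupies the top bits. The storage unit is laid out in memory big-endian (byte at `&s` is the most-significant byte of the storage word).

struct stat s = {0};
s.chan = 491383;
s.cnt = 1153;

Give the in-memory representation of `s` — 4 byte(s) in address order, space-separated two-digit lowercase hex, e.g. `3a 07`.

chan:21 = 491383 → 0x77f77 << 11 → word 0x3bfbb800
cnt:11 = 1153 → 0x481 << 0 → word 0x3bfbbc81
word = 0x3bfbbc81 → big-endian bytes:
  [0]=0x3b  [1]=0xfb  [2]=0xbc  [3]=0x81

3b fb bc 81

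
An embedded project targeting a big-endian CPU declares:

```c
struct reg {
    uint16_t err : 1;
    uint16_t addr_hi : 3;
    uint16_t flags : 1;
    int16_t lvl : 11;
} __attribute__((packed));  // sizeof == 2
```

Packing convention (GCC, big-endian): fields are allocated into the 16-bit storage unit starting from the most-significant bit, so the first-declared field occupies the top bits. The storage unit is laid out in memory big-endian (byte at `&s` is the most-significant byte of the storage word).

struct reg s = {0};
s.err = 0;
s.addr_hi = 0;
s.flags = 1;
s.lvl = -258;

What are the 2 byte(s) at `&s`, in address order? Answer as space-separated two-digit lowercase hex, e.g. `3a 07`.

0e fe

[15+:1] err=0 & 0x1 = 0x0; word=0x0000
[12+:3] addr_hi=0 & 0x7 = 0x0; word=0x0000
[11+:1] flags=1 & 0x1 = 0x1; word=0x0800
[0+:11] lvl=-258 & 0x7ff = 0x6fe; word=0x0efe
word = 0x0efe → big-endian bytes:
  [0]=0x0e  [1]=0xfe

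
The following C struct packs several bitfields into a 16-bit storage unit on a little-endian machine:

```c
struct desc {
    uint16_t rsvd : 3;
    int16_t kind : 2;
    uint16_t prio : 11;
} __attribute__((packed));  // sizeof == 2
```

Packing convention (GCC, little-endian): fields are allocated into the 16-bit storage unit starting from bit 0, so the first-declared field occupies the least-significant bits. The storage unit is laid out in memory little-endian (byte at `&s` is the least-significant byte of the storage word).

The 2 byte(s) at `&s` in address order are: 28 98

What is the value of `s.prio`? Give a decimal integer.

1217

[0]=0x28 [1]=0x98 (little-endian) → word 0x9828
rsvd:3 @ bit 0 → (0x9828>>0)&0x7 = 0x0
kind:2 @ bit 3 → (0x9828>>3)&0x3 = 0x1
prio:11 @ bit 5 → (0x9828>>5)&0x7ff = 0x4c1  ←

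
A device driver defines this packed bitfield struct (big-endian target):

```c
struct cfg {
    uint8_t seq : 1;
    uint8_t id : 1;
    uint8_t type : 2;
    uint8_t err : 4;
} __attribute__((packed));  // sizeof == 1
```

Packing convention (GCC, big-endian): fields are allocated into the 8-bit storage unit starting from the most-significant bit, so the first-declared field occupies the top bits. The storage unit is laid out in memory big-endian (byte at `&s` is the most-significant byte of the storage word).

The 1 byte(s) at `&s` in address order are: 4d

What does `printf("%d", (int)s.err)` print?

[0]=0x4d (big-endian) → word 0x4d
seq:1 @ bit 7 → (0x4d>>7)&0x1 = 0x0
id:1 @ bit 6 → (0x4d>>6)&0x1 = 0x1
type:2 @ bit 4 → (0x4d>>4)&0x3 = 0x0
err:4 @ bit 0 → (0x4d>>0)&0xf = 0xd  ←

13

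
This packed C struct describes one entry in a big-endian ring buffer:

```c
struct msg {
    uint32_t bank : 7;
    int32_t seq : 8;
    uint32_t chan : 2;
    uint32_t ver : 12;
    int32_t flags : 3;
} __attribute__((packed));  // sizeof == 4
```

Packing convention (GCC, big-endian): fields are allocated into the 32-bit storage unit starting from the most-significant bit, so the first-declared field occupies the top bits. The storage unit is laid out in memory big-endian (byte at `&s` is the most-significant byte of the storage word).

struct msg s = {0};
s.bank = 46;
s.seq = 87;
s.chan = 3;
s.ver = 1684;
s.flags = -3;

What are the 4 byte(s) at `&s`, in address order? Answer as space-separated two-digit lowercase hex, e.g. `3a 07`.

5c af b4 a5

bank:7 = 46 → 0x2e << 25 → word 0x5c000000
seq:8 = 87 → 0x57 << 17 → word 0x5cae0000
chan:2 = 3 → 0x3 << 15 → word 0x5caf8000
ver:12 = 1684 → 0x694 << 3 → word 0x5cafb4a0
flags:3 = -3 → 0x5 << 0 → word 0x5cafb4a5
word = 0x5cafb4a5 → big-endian bytes:
  [0]=0x5c  [1]=0xaf  [2]=0xb4  [3]=0xa5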